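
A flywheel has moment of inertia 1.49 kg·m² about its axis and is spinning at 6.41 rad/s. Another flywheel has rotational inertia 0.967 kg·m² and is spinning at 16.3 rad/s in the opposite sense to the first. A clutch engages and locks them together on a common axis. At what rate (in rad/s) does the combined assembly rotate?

|ω_f| ≈ 2.53 rad/s

The coupling torques are internal; angular momentum about the shared axis is conserved.
Taking A's sense as positive: L = (1.490)(6.41) − (0.9670)(16.3) = -6.211 kg·m²·rad/s.
Combined I = 1.490 + 0.9670 = 2.457 kg·m².
ω_f = L / I = -6.211 / 2.457 = -2.528 rad/s.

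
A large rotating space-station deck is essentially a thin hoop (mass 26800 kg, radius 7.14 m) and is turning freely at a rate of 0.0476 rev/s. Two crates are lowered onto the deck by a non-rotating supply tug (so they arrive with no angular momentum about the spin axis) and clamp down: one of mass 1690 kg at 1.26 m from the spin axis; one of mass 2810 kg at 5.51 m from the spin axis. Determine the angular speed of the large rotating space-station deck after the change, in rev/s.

ω_f ≈ 0.0447 rev/s

The added mass arrives with no angular momentum about the spin axis, and any external torque about the spin axis is negligible, so the system's angular momentum is conserved.
I_p = (26800)(7.14)² = 1.366e+06 kg·m².
Added inertia Σmr² = (1690)(1.26)² + (2810)(5.51)² = 87990 kg·m²; I_f = 1.366e+06 + 87990 = 1.454e+06 kg·m².
ω_f = I_p ω_i / I_f = (1.366e+06)(0.0476) / 1.454e+06 = 0.04472 rev/s.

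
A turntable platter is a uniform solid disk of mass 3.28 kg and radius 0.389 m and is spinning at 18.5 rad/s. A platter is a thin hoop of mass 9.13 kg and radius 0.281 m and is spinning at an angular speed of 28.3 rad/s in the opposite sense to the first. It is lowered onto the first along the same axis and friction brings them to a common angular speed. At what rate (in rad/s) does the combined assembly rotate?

No external torque acts about the common axis, so total angular momentum is conserved.
Moments of inertia: I_A = ½(3.28)(0.389)² = 0.2482 kg·m²; I_B = (9.13)(0.281)² = 0.7209 kg·m².
Taking A's sense as positive: L = (0.2482)(18.5) − (0.7209)(28.3) = -15.81 kg·m²·rad/s.
Combined I = 0.2482 + 0.7209 = 0.9691 kg·m².
ω_f = L / I = -15.81 / 0.9691 = -16.32 rad/s.

|ω_f| ≈ 16.3 rad/s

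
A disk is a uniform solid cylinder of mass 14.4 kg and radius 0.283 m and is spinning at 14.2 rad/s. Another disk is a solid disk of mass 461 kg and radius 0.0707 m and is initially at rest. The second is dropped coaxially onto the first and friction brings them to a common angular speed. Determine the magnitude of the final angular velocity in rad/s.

No external torque acts about the common axis, so total angular momentum is conserved.
Moments of inertia: I_A = ½(14.4)(0.283)² = 0.5766 kg·m²; I_B = ½(461)(0.0707)² = 1.152 kg·m².
Taking A's sense as positive: L = (0.5766)(14.2) = 8.188 kg·m²·rad/s.
Combined I = 0.5766 + 1.152 = 1.729 kg·m².
ω_f = L / I = 8.188 / 1.729 = 4.736 rad/s.

|ω_f| ≈ 4.74 rad/s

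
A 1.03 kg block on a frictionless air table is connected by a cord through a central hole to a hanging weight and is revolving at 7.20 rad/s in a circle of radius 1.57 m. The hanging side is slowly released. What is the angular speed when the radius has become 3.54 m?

The constraining force is radial, so m r² ω about the center is conserved.
ω₂ = ω₁ (r₁/r₂)² = (7.20)(1.57/3.54)² = 1.416 rad/s.

ω₂ ≈ 1.42 rad/s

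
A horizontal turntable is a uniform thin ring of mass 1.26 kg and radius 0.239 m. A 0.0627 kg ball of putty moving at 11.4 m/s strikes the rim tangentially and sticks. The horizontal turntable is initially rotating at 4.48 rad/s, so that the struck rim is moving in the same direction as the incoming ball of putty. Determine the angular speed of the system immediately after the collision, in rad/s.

About the axle the impulsive forces during the collision are internal, so angular momentum about that axis is conserved.
I_p = (1.26)(0.239)² = 0.07197 kg·m². Taking the sense of the ball of putty's angular momentum as positive, L_{ball} = m v R = (0.0627)(11.4)(0.239) = 0.1708 kg·m²/s.
L_i = +I_p ω_p + m v R = +(0.07197)(4.48) + 0.1708 = 0.4933 kg·m²/s.
After sticking, I_f = I_p + m R² = 0.07197 + (0.0627)(0.239)² = 0.07555 kg·m².
ω_f = L_i / I_f = 0.4933 / 0.07555 = 6.529 rad/s.

|ω_f| ≈ 6.53 rad/s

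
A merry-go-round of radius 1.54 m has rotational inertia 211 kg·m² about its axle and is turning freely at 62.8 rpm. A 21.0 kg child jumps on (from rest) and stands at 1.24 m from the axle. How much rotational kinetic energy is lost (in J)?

energy lost ≈ 606 J

No external torque acts about the axle; L_before = L_after.
Added inertia Σmr² = (21.0)(1.24)² = 32.29 kg·m²; I_f = 211.0 + 32.29 = 243.3 kg·m².
ω_f = I_p ω_i / I_f = (211.0)(62.8) / 243.3 = 54.47 rpm.
KE_i = ½(211.0)(6.576 rad/s)² = 4563 J; KE_f = ½(243.3)(5.704)² = 3957 J.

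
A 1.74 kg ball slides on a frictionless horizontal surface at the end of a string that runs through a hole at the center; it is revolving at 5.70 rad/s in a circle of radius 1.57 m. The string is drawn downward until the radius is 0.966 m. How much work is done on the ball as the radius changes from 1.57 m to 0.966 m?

W ≈ 114 J

No torque about the axis ⇒ m r₁² ω₁ = m r₂² ω₂.
ω₂ = ω₁ (r₁/r₂)² = (5.70)(1.57/0.966)² = 15.06 rad/s.
W = ΔKE = ½m(v₂² − v₁²) = 114.4 J.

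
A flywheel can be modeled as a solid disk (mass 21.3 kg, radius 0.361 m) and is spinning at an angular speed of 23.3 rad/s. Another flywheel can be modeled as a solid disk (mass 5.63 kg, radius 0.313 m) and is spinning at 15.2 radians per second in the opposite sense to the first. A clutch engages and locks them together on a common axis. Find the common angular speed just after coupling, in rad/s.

|ω_f| ≈ 16.9 rad/s

No external torque acts about the common axis, so total angular momentum is conserved.
Moments of inertia: I_A = ½(21.3)(0.361)² = 1.388 kg·m²; I_B = ½(5.63)(0.313)² = 0.2758 kg·m².
Taking A's sense as positive: L = (1.388)(23.3) − (0.2758)(15.2) = 28.15 kg·m²·rad/s.
Combined I = 1.388 + 0.2758 = 1.664 kg·m².
ω_f = L / I = 28.15 / 1.664 = 16.92 rad/s.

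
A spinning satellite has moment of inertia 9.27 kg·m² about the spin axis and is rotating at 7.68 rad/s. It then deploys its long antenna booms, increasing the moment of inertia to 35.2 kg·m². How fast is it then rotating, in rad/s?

Angular momentum about the spin axis is conserved since the torque about it is zero.
ω₂ = I₁ω₁ / I₂ = (9.270)(7.68 rad/s) / (35.20) = 2.023 rad/s.

ω₂ ≈ 2.02 rad/s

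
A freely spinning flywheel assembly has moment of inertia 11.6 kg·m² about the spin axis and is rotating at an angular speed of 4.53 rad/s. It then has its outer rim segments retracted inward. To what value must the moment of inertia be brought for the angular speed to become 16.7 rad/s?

Angular momentum about the spin axis is conserved since the torque about it is zero.
I₂ = I₁ω₁ / ω₂ = (11.6)(4.53) / (16.7) = 3.147 kg·m².

I₂ ≈ 3.15 kg·m²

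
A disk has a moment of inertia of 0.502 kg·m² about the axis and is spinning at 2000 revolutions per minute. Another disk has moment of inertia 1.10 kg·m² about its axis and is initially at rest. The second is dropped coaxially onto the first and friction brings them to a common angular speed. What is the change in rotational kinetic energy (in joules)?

ΔKE ≈ -7560 J

The coupling torques are internal; angular momentum about the shared axis is conserved.
Taking A's sense as positive: L = (0.5020)(2000) = 1004 kg·m²·rpm.
Combined I = 0.5020 + 1.100 = 1.602 kg·m².
ω_f = L / I = 1004 / 1.602 = 626.7 rpm.
KE_i = ½ΣIω² = 11010 J; KE_f = ½(1.602)(65.63)² = 3450 J.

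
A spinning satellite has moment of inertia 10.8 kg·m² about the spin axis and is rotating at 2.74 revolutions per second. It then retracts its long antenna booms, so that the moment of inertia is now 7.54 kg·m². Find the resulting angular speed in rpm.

With no external torque about the axis, L is conserved: I₁ω₁ = I₂ω₂.
ω₂ = I₁ω₁ / I₂ = (10.80)(2.74 rev/s) / (7.540) = 3.925 rev/s = 235.5 rpm.

ω₂ ≈ 235 rpm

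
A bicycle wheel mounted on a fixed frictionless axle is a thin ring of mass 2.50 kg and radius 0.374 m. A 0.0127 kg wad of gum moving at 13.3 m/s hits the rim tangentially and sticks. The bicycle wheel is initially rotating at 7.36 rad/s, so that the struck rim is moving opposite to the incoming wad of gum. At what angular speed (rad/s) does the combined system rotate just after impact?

|ω_f| ≈ 7.14 rad/s

The axle reaction passes through the axle and exerts no torque about it; angular momentum about the axle is conserved through the impact.
I_p = (2.50)(0.374)² = 0.3497 kg·m². Taking the sense of the wad of gum's angular momentum as positive, L_{wad} = m v R = (0.0127)(13.3)(0.374) = 0.06317 kg·m²/s.
L_i = −I_p ω_p + m v R = −(0.3497)(7.36) + 0.06317 = -2.511 kg·m²/s.
After sticking, I_f = I_p + m R² = 0.3497 + (0.0127)(0.374)² = 0.3515 kg·m².
ω_f = L_i / I_f = -2.511 / 0.3515 = -7.143 rad/s.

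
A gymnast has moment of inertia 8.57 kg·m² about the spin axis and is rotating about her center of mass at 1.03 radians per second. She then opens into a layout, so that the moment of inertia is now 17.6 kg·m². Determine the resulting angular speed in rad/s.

With no external torque about the axis, L is conserved: I₁ω₁ = I₂ω₂.
ω₂ = I₁ω₁ / I₂ = (8.570)(1.03 rad/s) / (17.60) = 0.5015 rad/s.

ω₂ ≈ 0.502 rad/s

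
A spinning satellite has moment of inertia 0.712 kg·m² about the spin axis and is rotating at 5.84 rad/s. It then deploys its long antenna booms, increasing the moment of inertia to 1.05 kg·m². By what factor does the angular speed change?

With no external torque about the axis, L is conserved: I₁ω₁ = I₂ω₂.
ω₂/ω₁ = I₁/I₂ = 0.7120 / 1.050 = 0.6781.

ω₂/ω₁ ≈ 0.678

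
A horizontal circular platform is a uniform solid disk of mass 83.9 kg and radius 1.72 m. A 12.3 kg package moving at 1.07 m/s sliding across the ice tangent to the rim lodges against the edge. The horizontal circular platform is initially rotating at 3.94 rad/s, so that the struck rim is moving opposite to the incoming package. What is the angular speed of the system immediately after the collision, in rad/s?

|ω_f| ≈ 2.91 rad/s

The axle reaction passes through the central axle and exerts no torque about it; angular momentum about the central axle is conserved through the impact.
I_p = ½(83.9)(1.72)² = 124.1 kg·m². Taking the sense of the package's angular momentum as positive, L_{package} = m v R = (12.3)(1.07)(1.72) = 22.64 kg·m²/s.
L_i = −I_p ω_p + m v R = −(124.1)(3.94) + 22.64 = -466.3 kg·m²/s.
After sticking, I_f = I_p + m R² = 124.1 + (12.3)(1.72)² = 160.5 kg·m².
ω_f = L_i / I_f = -466.3 / 160.5 = -2.906 rad/s.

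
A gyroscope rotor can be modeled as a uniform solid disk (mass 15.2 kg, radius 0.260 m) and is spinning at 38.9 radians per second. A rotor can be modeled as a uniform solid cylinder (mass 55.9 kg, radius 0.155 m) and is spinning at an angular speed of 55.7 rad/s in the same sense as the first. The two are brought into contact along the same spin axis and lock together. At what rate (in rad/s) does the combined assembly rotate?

The coupling torques are internal; angular momentum about the shared axis is conserved.
Moments of inertia: I_A = ½(15.2)(0.260)² = 0.5138 kg·m²; I_B = ½(55.9)(0.155)² = 0.6715 kg·m².
Taking A's sense as positive: L = (0.5138)(38.9) + (0.6715)(55.7) = 57.39 kg·m²·rad/s.
Combined I = 0.5138 + 0.6715 = 1.185 kg·m².
ω_f = L / I = 57.39 / 1.185 = 48.42 rad/s.

|ω_f| ≈ 48.4 rad/s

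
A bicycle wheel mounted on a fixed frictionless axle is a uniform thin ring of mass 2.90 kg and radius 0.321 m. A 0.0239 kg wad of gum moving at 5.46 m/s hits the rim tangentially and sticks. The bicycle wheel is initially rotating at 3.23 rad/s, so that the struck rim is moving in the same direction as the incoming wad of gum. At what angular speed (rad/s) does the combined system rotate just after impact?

The axle reaction passes through the axle and exerts no torque about it; angular momentum about the axle is conserved through the impact.
I_p = (2.90)(0.321)² = 0.2988 kg·m². Taking the sense of the wad of gum's angular momentum as positive, L_{wad} = m v R = (0.0239)(5.46)(0.321) = 0.04189 kg·m²/s.
L_i = +I_p ω_p + m v R = +(0.2988)(3.23) + 0.04189 = 1.007 kg·m²/s.
After sticking, I_f = I_p + m R² = 0.2988 + (0.0239)(0.321)² = 0.3013 kg·m².
ω_f = L_i / I_f = 1.007 / 0.3013 = 3.343 rad/s.

|ω_f| ≈ 3.34 rad/s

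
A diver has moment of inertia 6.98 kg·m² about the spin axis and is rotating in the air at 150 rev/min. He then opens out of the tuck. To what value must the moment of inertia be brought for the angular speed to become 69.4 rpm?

Angular momentum about the spin axis is conserved since the torque about it is zero.
I₂ = I₁ω₁ / ω₂ = (6.98)(150) / (69.4) = 15.09 kg·m².

I₂ ≈ 15.1 kg·m²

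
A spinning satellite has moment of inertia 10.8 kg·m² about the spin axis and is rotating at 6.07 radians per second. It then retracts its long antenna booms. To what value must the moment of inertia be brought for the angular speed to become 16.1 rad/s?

No external torque acts about the spin axis, so angular momentum is conserved.
I₂ = I₁ω₁ / ω₂ = (10.8)(6.07) / (16.1) = 4.072 kg·m².

I₂ ≈ 4.07 kg·m²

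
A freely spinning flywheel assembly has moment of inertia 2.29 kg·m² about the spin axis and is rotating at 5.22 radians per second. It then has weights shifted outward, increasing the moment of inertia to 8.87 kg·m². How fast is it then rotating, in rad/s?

No external torque acts about the spin axis, so angular momentum is conserved.
ω₂ = I₁ω₁ / I₂ = (2.290)(5.22 rad/s) / (8.870) = 1.348 rad/s.

ω₂ ≈ 1.35 rad/s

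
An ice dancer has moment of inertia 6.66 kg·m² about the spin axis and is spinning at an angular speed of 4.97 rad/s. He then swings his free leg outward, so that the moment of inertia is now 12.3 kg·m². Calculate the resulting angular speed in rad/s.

ω₂ ≈ 2.69 rad/s

Angular momentum about the spin axis is conserved since the torque about it is zero.
ω₂ = I₁ω₁ / I₂ = (6.660)(4.97 rad/s) / (12.30) = 2.691 rad/s.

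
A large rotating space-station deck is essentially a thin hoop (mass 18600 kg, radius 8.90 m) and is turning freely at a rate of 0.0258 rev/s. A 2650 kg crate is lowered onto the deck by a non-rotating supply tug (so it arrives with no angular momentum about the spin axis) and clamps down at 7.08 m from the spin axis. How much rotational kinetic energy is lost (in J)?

energy lost ≈ 1600 J

The added mass arrives with no angular momentum about the spin axis, and any external torque about the spin axis is negligible, so the system's angular momentum is conserved.
I_p = (18600)(8.90)² = 1.473e+06 kg·m².
Added inertia Σmr² = (2650)(7.08)² = 1.328e+05 kg·m²; I_f = 1.473e+06 + 1.328e+05 = 1.606e+06 kg·m².
ω_f = I_p ω_i / I_f = (1.473e+06)(0.0258) / 1.606e+06 = 0.02367 rev/s.
KE_i = ½(1.473e+06)(0.1621 rad/s)² = 19360 J; KE_f = ½(1.606e+06)(0.1487)² = 17760 J.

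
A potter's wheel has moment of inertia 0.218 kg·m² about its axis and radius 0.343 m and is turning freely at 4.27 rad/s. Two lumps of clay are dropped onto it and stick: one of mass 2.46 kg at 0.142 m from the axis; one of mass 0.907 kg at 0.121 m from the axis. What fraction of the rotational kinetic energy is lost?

fraction ≈ 0.224

No external torque acts about the axis; L_before = L_after.
Added inertia Σmr² = (2.46)(0.142)² + (0.907)(0.121)² = 0.06288 kg·m²; I_f = 0.2180 + 0.06288 = 0.2809 kg·m².
ω_f = I_p ω_i / I_f = (0.2180)(4.27) / 0.2809 = 3.314 rad/s.
KE_i = ½(0.2180)(4.270 rad/s)² = 1.987 J; KE_f = ½(0.2809)(3.314)² = 1.542 J.
Fraction lost = 0.2239.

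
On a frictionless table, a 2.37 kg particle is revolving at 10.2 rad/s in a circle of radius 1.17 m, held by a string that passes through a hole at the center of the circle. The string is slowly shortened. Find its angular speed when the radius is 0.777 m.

No torque about the axis ⇒ m r₁² ω₁ = m r₂² ω₂.
ω₂ = ω₁ (r₁/r₂)² = (10.2)(1.17/0.777)² = 23.13 rad/s.

ω₂ ≈ 23.1 rad/s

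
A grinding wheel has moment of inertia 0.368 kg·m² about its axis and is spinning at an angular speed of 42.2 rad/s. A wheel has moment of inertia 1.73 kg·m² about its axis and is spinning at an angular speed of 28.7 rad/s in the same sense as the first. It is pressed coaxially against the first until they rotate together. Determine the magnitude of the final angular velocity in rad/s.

The coupling torques are internal; angular momentum about the shared axis is conserved.
Taking A's sense as positive: L = (0.3680)(42.2) + (1.730)(28.7) = 65.18 kg·m²·rad/s.
Combined I = 0.3680 + 1.730 = 2.098 kg·m².
ω_f = L / I = 65.18 / 2.098 = 31.07 rad/s.

|ω_f| ≈ 31.1 rad/s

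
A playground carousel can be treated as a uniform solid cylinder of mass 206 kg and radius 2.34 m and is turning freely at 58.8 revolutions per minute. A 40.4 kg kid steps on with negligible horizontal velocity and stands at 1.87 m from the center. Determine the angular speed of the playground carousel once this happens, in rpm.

ω_f ≈ 47.0 rpm

No external torque acts about the center; L_before = L_after.
I_p = ½(206)(2.34)² = 564.0 kg·m².
Added inertia Σmr² = (40.4)(1.87)² = 141.3 kg·m²; I_f = 564.0 + 141.3 = 705.3 kg·m².
ω_f = I_p ω_i / I_f = (564.0)(58.8) / 705.3 = 47.02 rpm.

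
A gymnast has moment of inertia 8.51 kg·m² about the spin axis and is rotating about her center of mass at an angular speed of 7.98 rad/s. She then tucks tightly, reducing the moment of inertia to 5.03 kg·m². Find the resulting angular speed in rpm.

No external torque acts about the spin axis, so angular momentum is conserved.
ω₂ = I₁ω₁ / I₂ = (8.510)(7.98 rad/s) / (5.030) = 13.50 rad/s = 128.9 rpm.

ω₂ ≈ 129 rpm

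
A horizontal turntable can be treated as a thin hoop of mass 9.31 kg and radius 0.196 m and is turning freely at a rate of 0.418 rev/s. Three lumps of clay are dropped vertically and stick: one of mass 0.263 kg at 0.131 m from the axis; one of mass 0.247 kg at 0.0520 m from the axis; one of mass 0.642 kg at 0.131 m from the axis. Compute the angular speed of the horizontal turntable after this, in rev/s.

The added mass arrives with no angular momentum about the axis, and any external torque about the axis is negligible, so the system's angular momentum is conserved.
I_p = (9.31)(0.196)² = 0.3577 kg·m².
Added inertia Σmr² = (0.263)(0.131)² + (0.247)(0.0520)² + (0.642)(0.131)² = 0.01620 kg·m²; I_f = 0.3577 + 0.01620 = 0.3739 kg·m².
ω_f = I_p ω_i / I_f = (0.3577)(0.418) / 0.3739 = 0.3999 rev/s.

ω_f ≈ 0.400 rev/s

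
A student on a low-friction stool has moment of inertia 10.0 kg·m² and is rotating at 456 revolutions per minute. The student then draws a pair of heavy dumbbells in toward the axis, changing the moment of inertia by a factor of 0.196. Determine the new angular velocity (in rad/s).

ω₂ ≈ 244 rad/s

Angular momentum about the spin axis is conserved since the torque about it is zero.
I₂ = 0.196 × 10.0 = 1.960 kg·m².
ω₂ = I₁ω₁ / I₂ = (10.00)(456 rpm) / (1.960) = 2327 rpm = 243.6 rad/s.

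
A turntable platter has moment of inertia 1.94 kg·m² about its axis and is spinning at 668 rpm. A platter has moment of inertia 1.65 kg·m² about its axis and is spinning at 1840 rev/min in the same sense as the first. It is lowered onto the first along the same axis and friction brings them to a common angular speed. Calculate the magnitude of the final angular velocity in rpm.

|ω_f| ≈ 1210 rpm

The coupling torques are internal; angular momentum about the shared axis is conserved.
Taking A's sense as positive: L = (1.940)(668) + (1.650)(1840) = 4332 kg·m²·rpm.
Combined I = 1.940 + 1.650 = 3.590 kg·m².
ω_f = L / I = 4332 / 3.590 = 1207 rpm.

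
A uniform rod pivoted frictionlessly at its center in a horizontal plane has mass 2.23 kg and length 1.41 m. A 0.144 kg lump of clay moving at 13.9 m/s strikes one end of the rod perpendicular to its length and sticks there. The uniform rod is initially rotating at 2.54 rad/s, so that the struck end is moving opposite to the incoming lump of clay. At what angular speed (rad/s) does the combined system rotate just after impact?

|ω_f| ≈ 1.07 rad/s

The axle reaction passes through the pivot and exerts no torque about it; angular momentum about the pivot is conserved through the impact.
I_p = (1/12)(2.23)(1.41)² = 0.3695 kg·m². Taking the sense of the lump of clay's angular momentum as positive, L_{lump} = m v R = (0.144)(13.9)(1.41/2) = 1.411 kg·m²/s.
L_i = −I_p ω_p + m v R = −(0.3695)(2.54) + 1.411 = 0.4727 kg·m²/s.
After sticking, I_f = I_p + m R² = 0.3695 + (0.144)(1.41/2)² = 0.4410 kg·m².
ω_f = L_i / I_f = 0.4727 / 0.4410 = 1.072 rad/s.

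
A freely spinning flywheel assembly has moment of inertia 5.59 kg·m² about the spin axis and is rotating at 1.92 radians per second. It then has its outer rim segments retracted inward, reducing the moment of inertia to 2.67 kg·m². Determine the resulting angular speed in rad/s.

ω₂ ≈ 4.02 rad/s

With no external torque about the axis, L is conserved: I₁ω₁ = I₂ω₂.
ω₂ = I₁ω₁ / I₂ = (5.590)(1.92 rad/s) / (2.670) = 4.020 rad/s.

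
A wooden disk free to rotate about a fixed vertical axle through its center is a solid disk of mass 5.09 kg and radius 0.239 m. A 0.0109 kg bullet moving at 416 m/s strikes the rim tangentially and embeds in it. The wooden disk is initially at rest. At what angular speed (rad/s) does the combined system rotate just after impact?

About the axle the impulsive forces during the collision are internal, so angular momentum about that axis is conserved.
I_p = ½(5.09)(0.239)² = 0.1454 kg·m². Taking the sense of the bullet's angular momentum as positive, L_{bullet} = m v R = (0.0109)(416)(0.239) = 1.084 kg·m²/s.
L_i = 0 + 1.084 = 1.084 kg·m²/s.
After sticking, I_f = I_p + m R² = 0.1454 + (0.0109)(0.239)² = 0.1460 kg·m².
ω_f = L_i / I_f = 1.084 / 0.1460 = 7.423 rad/s.

|ω_f| ≈ 7.42 rad/s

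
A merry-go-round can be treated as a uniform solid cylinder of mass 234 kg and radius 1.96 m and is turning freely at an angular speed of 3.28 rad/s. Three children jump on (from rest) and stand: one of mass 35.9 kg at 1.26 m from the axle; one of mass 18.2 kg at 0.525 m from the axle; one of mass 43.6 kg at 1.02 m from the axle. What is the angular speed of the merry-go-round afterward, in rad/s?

The added mass arrives with no angular momentum about the axle, and any external torque about the axle is negligible, so the system's angular momentum is conserved.
I_p = ½(234)(1.96)² = 449.5 kg·m².
Added inertia Σmr² = (35.9)(1.26)² + (18.2)(0.525)² + (43.6)(1.02)² = 107.4 kg·m²; I_f = 449.5 + 107.4 = 556.8 kg·m².
ω_f = I_p ω_i / I_f = (449.5)(3.28) / 556.8 = 2.648 rad/s.

ω_f ≈ 2.65 rad/s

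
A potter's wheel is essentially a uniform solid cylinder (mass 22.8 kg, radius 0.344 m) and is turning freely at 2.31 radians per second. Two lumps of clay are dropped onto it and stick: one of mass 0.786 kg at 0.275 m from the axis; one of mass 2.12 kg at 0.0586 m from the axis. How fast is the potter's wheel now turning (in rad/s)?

ω_f ≈ 2.20 rad/s

The added mass arrives with no angular momentum about the axis, and any external torque about the axis is negligible, so the system's angular momentum is conserved.
I_p = ½(22.8)(0.344)² = 1.349 kg·m².
Added inertia Σmr² = (0.786)(0.275)² + (2.12)(0.0586)² = 0.06672 kg·m²; I_f = 1.349 + 0.06672 = 1.416 kg·m².
ω_f = I_p ω_i / I_f = (1.349)(2.31) / 1.416 = 2.201 rad/s.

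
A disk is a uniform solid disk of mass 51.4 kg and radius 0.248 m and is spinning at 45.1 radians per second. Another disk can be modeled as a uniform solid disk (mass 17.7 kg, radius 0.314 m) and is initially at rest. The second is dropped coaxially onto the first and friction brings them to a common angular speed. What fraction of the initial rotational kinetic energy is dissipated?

The coupling torques are internal; angular momentum about the shared axis is conserved.
Moments of inertia: I_A = ½(51.4)(0.248)² = 1.581 kg·m²; I_B = ½(17.7)(0.314)² = 0.8726 kg·m².
Taking A's sense as positive: L = (1.581)(45.1) = 71.29 kg·m²·rad/s.
Combined I = 1.581 + 0.8726 = 2.453 kg·m².
ω_f = L / I = 71.29 / 2.453 = 29.06 rad/s.
KE_i = ½ΣIω² = 1608 J; KE_f = ½(2.453)(29.06)² = 1036 J.
Fraction dissipated = (KE_i − KE_f)/KE_i = 0.3557.

fraction ≈ 0.356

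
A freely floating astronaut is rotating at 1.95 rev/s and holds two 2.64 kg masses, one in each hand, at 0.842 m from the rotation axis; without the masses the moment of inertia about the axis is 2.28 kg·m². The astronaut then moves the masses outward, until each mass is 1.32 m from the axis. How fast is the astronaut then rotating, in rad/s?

ω₂ ≈ 6.43 rad/s

With no external torque about the axis, L is conserved: I₁ω₁ = I₂ω₂.
I₁ = 2.28 + 2(2.64)(0.842)² = 6.023 kg·m²; I₂ = 2.28 + 2(2.64)(1.32)² = 11.48 kg·m².
ω₂ = I₁ω₁ / I₂ = (6.023)(1.95 rev/s) / (11.48) = 1.023 rev/s = 6.429 rad/s.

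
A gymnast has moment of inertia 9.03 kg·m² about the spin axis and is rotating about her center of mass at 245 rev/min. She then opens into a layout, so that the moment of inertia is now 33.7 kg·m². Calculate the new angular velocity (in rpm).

ω₂ ≈ 65.6 rpm

With no external torque about the axis, L is conserved: I₁ω₁ = I₂ω₂.
ω₂ = I₁ω₁ / I₂ = (9.030)(245 rpm) / (33.70) = 65.65 rpm.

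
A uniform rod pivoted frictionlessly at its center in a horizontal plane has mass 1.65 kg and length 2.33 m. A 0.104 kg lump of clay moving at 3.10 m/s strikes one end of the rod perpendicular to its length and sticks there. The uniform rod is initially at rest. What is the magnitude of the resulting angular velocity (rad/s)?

The axle reaction passes through the pivot and exerts no torque about it; angular momentum about the pivot is conserved through the impact.
I_p = (1/12)(1.65)(2.33)² = 0.7465 kg·m². Taking the sense of the lump of clay's angular momentum as positive, L_{lump} = m v R = (0.104)(3.10)(2.33/2) = 0.3756 kg·m²/s.
L_i = 0 + 0.3756 = 0.3756 kg·m²/s.
After sticking, I_f = I_p + m R² = 0.7465 + (0.104)(2.33/2)² = 0.8876 kg·m².
ω_f = L_i / I_f = 0.3756 / 0.8876 = 0.4231 rad/s.

|ω_f| ≈ 0.423 rad/s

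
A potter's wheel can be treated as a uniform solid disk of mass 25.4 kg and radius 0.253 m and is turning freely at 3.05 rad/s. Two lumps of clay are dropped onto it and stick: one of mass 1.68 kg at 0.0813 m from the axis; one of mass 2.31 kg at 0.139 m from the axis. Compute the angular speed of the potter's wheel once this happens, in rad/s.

The added mass arrives with no angular momentum about the axis, and any external torque about the axis is negligible, so the system's angular momentum is conserved.
I_p = ½(25.4)(0.253)² = 0.8129 kg·m².
Added inertia Σmr² = (1.68)(0.0813)² + (2.31)(0.139)² = 0.05574 kg·m²; I_f = 0.8129 + 0.05574 = 0.8687 kg·m².
ω_f = I_p ω_i / I_f = (0.8129)(3.05) / 0.8687 = 2.854 rad/s.

ω_f ≈ 2.85 rad/s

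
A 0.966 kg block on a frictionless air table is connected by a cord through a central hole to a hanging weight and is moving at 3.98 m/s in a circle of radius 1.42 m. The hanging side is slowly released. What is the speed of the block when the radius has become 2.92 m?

v₂ ≈ 1.94 m/s

The only horizontal force on the mass is along the cord (radial), so it exerts no torque about the hole and angular momentum m v r is conserved.
v₂ = v₁ r₁ / r₂ = (3.98)(1.42) / (2.92) = 1.935 m/s.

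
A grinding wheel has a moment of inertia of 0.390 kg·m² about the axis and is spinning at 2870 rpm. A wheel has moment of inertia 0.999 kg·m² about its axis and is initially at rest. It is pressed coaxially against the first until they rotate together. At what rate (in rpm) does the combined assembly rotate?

|ω_f| ≈ 806 rpm

No external torque acts about the common axis, so total angular momentum is conserved.
Taking A's sense as positive: L = (0.3900)(2870) = 1119 kg·m²·rpm.
Combined I = 0.3900 + 0.9990 = 1.389 kg·m².
ω_f = L / I = 1119 / 1.389 = 805.8 rpm.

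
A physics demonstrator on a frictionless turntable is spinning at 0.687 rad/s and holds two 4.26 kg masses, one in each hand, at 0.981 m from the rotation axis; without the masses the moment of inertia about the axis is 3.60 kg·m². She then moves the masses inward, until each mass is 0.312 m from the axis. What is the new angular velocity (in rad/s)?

Angular momentum about the spin axis is conserved since the torque about it is zero.
I₁ = 3.60 + 2(4.26)(0.981)² = 11.80 kg·m²; I₂ = 3.60 + 2(4.26)(0.312)² = 4.429 kg·m².
ω₂ = I₁ω₁ / I₂ = (11.80)(0.687 rad/s) / (4.429) = 1.830 rad/s.

ω₂ ≈ 1.83 rad/s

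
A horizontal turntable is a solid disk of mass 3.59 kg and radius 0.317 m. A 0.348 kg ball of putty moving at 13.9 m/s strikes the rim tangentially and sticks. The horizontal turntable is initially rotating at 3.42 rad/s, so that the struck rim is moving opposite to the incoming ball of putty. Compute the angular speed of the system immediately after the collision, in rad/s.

|ω_f| ≈ 4.26 rad/s

About the axle the impulsive forces during the collision are internal, so angular momentum about that axis is conserved.
I_p = ½(3.59)(0.317)² = 0.1804 kg·m². Taking the sense of the ball of putty's angular momentum as positive, L_{ball} = m v R = (0.348)(13.9)(0.317) = 1.533 kg·m²/s.
L_i = −I_p ω_p + m v R = −(0.1804)(3.42) + 1.533 = 0.9165 kg·m²/s.
After sticking, I_f = I_p + m R² = 0.1804 + (0.348)(0.317)² = 0.2153 kg·m².
ω_f = L_i / I_f = 0.9165 / 0.2153 = 4.256 rad/s.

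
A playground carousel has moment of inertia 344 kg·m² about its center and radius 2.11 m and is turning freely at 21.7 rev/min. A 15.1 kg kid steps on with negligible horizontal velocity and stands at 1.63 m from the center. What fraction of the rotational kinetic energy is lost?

fraction ≈ 0.104

No external torque acts about the center; L_before = L_after.
Added inertia Σmr² = (15.1)(1.63)² = 40.12 kg·m²; I_f = 344.0 + 40.12 = 384.1 kg·m².
ω_f = I_p ω_i / I_f = (344.0)(21.7) / 384.1 = 19.43 rpm.
KE_i = ½(344.0)(2.272 rad/s)² = 888.2 J; KE_f = ½(384.1)(2.035)² = 795.4 J.
Fraction lost = 0.1044.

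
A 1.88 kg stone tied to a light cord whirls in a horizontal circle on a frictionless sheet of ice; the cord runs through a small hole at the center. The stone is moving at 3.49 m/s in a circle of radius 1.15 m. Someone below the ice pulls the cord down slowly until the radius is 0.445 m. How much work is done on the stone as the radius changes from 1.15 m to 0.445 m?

The only horizontal force on the mass is along the cord (radial), so it exerts no torque about the hole and angular momentum m v r is conserved.
v₂ = v₁ r₁ / r₂ = (3.49)(1.15) / (0.445) = 9.019 m/s.
W = ΔKE = ½m(v₂² − v₁²) = 65.01 J.

W ≈ 65.0 J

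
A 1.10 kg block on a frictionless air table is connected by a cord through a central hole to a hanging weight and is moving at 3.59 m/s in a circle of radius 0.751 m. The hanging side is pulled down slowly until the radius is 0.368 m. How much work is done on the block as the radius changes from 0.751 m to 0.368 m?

Central (radial) force ⇒ zero torque about the center ⇒ m v r is constant.
v₂ = v₁ r₁ / r₂ = (3.59)(0.751) / (0.368) = 7.326 m/s.
W = ΔKE = ½m(v₂² − v₁²) = 22.43 J.

W ≈ 22.4 J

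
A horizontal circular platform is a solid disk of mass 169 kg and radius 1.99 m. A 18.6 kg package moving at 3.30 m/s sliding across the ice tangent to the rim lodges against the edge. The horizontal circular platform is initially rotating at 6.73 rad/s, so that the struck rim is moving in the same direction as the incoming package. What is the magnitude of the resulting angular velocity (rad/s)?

|ω_f| ≈ 5.82 rad/s

About the central axle the impulsive forces during the collision are internal, so angular momentum about that axis is conserved.
I_p = ½(169)(1.99)² = 334.6 kg·m². Taking the sense of the package's angular momentum as positive, L_{package} = m v R = (18.6)(3.30)(1.99) = 122.1 kg·m²/s.
L_i = +I_p ω_p + m v R = +(334.6)(6.73) + 122.1 = 2374 kg·m²/s.
After sticking, I_f = I_p + m R² = 334.6 + (18.6)(1.99)² = 408.3 kg·m².
ω_f = L_i / I_f = 2374 / 408.3 = 5.815 rad/s.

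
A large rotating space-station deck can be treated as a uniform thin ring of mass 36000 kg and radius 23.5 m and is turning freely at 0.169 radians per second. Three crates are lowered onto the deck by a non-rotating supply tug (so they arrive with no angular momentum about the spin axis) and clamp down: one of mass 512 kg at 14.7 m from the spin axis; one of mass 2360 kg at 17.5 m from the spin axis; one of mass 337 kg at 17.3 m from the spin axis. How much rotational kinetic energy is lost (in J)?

energy lost ≈ 12700 J

The added mass arrives with no angular momentum about the spin axis, and any external torque about the spin axis is negligible, so the system's angular momentum is conserved.
I_p = (36000)(23.5)² = 1.988e+07 kg·m².
Added inertia Σmr² = (512)(14.7)² + (2360)(17.5)² + (337)(17.3)² = 9.342e+05 kg·m²; I_f = 1.988e+07 + 9.342e+05 = 2.082e+07 kg·m².
ω_f = I_p ω_i / I_f = (1.988e+07)(0.169) / 2.082e+07 = 0.1614 rad/s.
KE_i = ½(1.988e+07)(0.1690 rad/s)² = 2.839e+05 J; KE_f = ½(2.082e+07)(0.1614)² = 2.712e+05 J.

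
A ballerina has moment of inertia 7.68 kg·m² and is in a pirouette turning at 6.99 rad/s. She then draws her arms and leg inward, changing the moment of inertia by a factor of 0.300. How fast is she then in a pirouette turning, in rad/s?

ω₂ ≈ 23.3 rad/s

With no external torque about the axis, L is conserved: I₁ω₁ = I₂ω₂.
I₂ = 0.300 × 7.68 = 2.304 kg·m².
ω₂ = I₁ω₁ / I₂ = (7.680)(6.99 rad/s) / (2.304) = 23.30 rad/s.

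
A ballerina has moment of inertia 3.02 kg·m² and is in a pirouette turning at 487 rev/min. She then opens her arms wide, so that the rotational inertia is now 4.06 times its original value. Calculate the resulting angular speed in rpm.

With no external torque about the axis, L is conserved: I₁ω₁ = I₂ω₂.
I₂ = 4.06 × 3.02 = 12.26 kg·m².
ω₂ = I₁ω₁ / I₂ = (3.020)(487 rpm) / (12.26) = 120.0 rpm.

ω₂ ≈ 120 rpm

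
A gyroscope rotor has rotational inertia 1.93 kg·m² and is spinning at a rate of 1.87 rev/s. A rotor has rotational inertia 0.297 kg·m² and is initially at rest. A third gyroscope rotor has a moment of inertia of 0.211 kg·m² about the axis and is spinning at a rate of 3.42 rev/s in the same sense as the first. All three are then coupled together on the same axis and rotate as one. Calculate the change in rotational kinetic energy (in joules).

ΔKE ≈ -30.1 J

The coupling torques are internal; angular momentum about the shared axis is conserved.
Taking A's sense as positive: L = (1.930)(1.87) + (0.2110)(3.42) = 4.331 kg·m²·rev/s.
Combined I = 1.930 + 0.2970 + 0.2110 = 2.438 kg·m².
ω_f = L / I = 4.331 / 2.438 = 1.776 rev/s.
KE_i = ½ΣIω² = 181.9 J; KE_f = ½(2.438)(11.16)² = 151.9 J.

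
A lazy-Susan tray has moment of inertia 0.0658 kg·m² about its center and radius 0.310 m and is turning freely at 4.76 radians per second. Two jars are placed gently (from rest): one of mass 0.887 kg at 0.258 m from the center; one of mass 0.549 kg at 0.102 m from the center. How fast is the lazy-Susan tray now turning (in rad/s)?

No external torque acts about the center; L_before = L_after.
Added inertia Σmr² = (0.887)(0.258)² + (0.549)(0.102)² = 0.06475 kg·m²; I_f = 0.06580 + 0.06475 = 0.1306 kg·m².
ω_f = I_p ω_i / I_f = (0.06580)(4.76) / 0.1306 = 2.399 rad/s.

ω_f ≈ 2.40 rad/s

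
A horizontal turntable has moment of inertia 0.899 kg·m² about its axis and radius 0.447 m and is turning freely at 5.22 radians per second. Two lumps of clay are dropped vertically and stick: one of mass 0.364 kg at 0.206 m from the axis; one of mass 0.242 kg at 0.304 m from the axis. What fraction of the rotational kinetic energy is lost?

The added mass arrives with no angular momentum about the axis, and any external torque about the axis is negligible, so the system's angular momentum is conserved.
Added inertia Σmr² = (0.364)(0.206)² + (0.242)(0.304)² = 0.03781 kg·m²; I_f = 0.8990 + 0.03781 = 0.9368 kg·m².
ω_f = I_p ω_i / I_f = (0.8990)(5.22) / 0.9368 = 5.009 rad/s.
KE_i = ½(0.8990)(5.220 rad/s)² = 12.25 J; KE_f = ½(0.9368)(5.009)² = 11.75 J.
Fraction lost = 0.04036.

fraction ≈ 0.0404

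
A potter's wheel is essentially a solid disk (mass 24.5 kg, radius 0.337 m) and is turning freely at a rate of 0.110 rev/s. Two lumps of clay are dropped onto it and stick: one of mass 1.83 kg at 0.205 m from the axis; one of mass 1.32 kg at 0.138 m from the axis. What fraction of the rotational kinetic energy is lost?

fraction ≈ 0.0683

No external torque acts about the axis; L_before = L_after.
I_p = ½(24.5)(0.337)² = 1.391 kg·m².
Added inertia Σmr² = (1.83)(0.205)² + (1.32)(0.138)² = 0.1020 kg·m²; I_f = 1.391 + 0.1020 = 1.493 kg·m².
ω_f = I_p ω_i / I_f = (1.391)(0.110) / 1.493 = 0.1025 rev/s.
KE_i = ½(1.391)(0.6912 rad/s)² = 0.3323 J; KE_f = ½(1.493)(0.6439)² = 0.3096 J.
Fraction lost = 0.06834.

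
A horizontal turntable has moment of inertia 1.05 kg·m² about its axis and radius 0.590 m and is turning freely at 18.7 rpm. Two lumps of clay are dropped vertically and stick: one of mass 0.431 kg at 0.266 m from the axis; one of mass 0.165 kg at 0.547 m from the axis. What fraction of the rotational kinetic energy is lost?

No external torque acts about the axis; L_before = L_after.
Added inertia Σmr² = (0.431)(0.266)² + (0.165)(0.547)² = 0.07987 kg·m²; I_f = 1.050 + 0.07987 = 1.130 kg·m².
ω_f = I_p ω_i / I_f = (1.050)(18.7) / 1.130 = 17.38 rpm.
KE_i = ½(1.050)(1.958 rad/s)² = 2.013 J; KE_f = ½(1.130)(1.820)² = 1.871 J.
Fraction lost = 0.07069.

fraction ≈ 0.0707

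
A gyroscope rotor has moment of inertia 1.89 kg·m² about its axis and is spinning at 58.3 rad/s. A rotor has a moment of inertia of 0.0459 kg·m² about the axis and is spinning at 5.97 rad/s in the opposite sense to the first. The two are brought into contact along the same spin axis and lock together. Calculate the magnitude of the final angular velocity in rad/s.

|ω_f| ≈ 56.8 rad/s

The coupling torques are internal; angular momentum about the shared axis is conserved.
Taking A's sense as positive: L = (1.890)(58.3) − (0.04590)(5.97) = 109.9 kg·m²·rad/s.
Combined I = 1.890 + 0.04590 = 1.936 kg·m².
ω_f = L / I = 109.9 / 1.936 = 56.78 rad/s.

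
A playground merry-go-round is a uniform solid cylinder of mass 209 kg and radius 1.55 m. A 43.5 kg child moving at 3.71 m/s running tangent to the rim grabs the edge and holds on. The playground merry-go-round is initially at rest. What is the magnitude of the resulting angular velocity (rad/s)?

About the axle the impulsive forces during the collision are internal, so angular momentum about that axis is conserved.
I_p = ½(209)(1.55)² = 251.1 kg·m². Taking the sense of the child's angular momentum as positive, L_{child} = m v R = (43.5)(3.71)(1.55) = 250.1 kg·m²/s.
L_i = 0 + 250.1 = 250.1 kg·m²/s.
After sticking, I_f = I_p + m R² = 251.1 + (43.5)(1.55)² = 355.6 kg·m².
ω_f = L_i / I_f = 250.1 / 355.6 = 0.7035 rad/s.

|ω_f| ≈ 0.704 rad/s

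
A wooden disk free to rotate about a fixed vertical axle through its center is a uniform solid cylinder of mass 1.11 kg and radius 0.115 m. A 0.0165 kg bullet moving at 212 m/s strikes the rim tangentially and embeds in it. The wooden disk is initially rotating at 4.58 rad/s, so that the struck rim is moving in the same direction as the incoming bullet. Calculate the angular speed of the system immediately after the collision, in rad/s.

|ω_f| ≈ 57.7 rad/s

About the axle the impulsive forces during the collision are internal, so angular momentum about that axis is conserved.
I_p = ½(1.11)(0.115)² = 0.007340 kg·m². Taking the sense of the bullet's angular momentum as positive, L_{bullet} = m v R = (0.0165)(212)(0.115) = 0.4023 kg·m²/s.
L_i = +I_p ω_p + m v R = +(0.007340)(4.58) + 0.4023 = 0.4359 kg·m²/s.
After sticking, I_f = I_p + m R² = 0.007340 + (0.0165)(0.115)² = 0.007558 kg·m².
ω_f = L_i / I_f = 0.4359 / 0.007558 = 57.67 rad/s.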